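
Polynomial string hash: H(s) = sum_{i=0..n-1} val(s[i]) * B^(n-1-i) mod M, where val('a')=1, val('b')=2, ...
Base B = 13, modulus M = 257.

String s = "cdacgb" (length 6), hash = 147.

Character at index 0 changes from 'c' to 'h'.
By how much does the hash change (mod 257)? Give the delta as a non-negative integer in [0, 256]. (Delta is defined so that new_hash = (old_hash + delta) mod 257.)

Delta formula: (val(new) - val(old)) * B^(n-1-k) mod M
  val('h') - val('c') = 8 - 3 = 5
  B^(n-1-k) = 13^5 mod 257 = 185
  Delta = 5 * 185 mod 257 = 154

Answer: 154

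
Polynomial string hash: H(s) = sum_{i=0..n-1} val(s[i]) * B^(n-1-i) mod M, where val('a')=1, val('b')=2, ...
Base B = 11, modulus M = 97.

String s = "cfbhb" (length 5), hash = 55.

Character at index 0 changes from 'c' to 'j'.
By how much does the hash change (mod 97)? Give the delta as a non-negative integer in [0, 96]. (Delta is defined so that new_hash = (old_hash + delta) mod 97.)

Delta formula: (val(new) - val(old)) * B^(n-1-k) mod M
  val('j') - val('c') = 10 - 3 = 7
  B^(n-1-k) = 11^4 mod 97 = 91
  Delta = 7 * 91 mod 97 = 55

Answer: 55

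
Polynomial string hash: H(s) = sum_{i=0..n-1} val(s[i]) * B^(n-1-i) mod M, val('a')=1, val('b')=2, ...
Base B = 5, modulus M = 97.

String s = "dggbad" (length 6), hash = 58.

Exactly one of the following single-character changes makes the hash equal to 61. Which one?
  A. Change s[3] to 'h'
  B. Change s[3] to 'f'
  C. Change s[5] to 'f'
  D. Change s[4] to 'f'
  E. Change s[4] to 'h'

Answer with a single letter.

Answer: B

Derivation:
Option A: s[3]='b'->'h', delta=(8-2)*5^2 mod 97 = 53, hash=58+53 mod 97 = 14
Option B: s[3]='b'->'f', delta=(6-2)*5^2 mod 97 = 3, hash=58+3 mod 97 = 61 <-- target
Option C: s[5]='d'->'f', delta=(6-4)*5^0 mod 97 = 2, hash=58+2 mod 97 = 60
Option D: s[4]='a'->'f', delta=(6-1)*5^1 mod 97 = 25, hash=58+25 mod 97 = 83
Option E: s[4]='a'->'h', delta=(8-1)*5^1 mod 97 = 35, hash=58+35 mod 97 = 93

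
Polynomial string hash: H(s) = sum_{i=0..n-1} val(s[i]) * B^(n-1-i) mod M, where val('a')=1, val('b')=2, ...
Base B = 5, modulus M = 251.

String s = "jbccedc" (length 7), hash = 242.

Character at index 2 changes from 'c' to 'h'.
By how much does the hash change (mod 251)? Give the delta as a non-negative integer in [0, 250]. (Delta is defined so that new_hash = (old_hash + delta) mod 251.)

Answer: 113

Derivation:
Delta formula: (val(new) - val(old)) * B^(n-1-k) mod M
  val('h') - val('c') = 8 - 3 = 5
  B^(n-1-k) = 5^4 mod 251 = 123
  Delta = 5 * 123 mod 251 = 113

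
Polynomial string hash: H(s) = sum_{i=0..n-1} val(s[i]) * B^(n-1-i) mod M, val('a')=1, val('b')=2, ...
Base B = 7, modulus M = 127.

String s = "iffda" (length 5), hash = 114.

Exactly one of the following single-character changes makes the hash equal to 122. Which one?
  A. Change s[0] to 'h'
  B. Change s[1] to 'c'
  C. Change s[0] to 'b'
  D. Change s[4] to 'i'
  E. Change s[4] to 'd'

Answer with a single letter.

Answer: D

Derivation:
Option A: s[0]='i'->'h', delta=(8-9)*7^4 mod 127 = 12, hash=114+12 mod 127 = 126
Option B: s[1]='f'->'c', delta=(3-6)*7^3 mod 127 = 114, hash=114+114 mod 127 = 101
Option C: s[0]='i'->'b', delta=(2-9)*7^4 mod 127 = 84, hash=114+84 mod 127 = 71
Option D: s[4]='a'->'i', delta=(9-1)*7^0 mod 127 = 8, hash=114+8 mod 127 = 122 <-- target
Option E: s[4]='a'->'d', delta=(4-1)*7^0 mod 127 = 3, hash=114+3 mod 127 = 117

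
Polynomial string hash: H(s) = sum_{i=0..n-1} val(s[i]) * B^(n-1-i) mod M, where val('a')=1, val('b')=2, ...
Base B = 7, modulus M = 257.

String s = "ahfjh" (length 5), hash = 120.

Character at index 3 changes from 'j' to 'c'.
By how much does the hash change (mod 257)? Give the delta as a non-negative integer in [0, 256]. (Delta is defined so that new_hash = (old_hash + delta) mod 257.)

Delta formula: (val(new) - val(old)) * B^(n-1-k) mod M
  val('c') - val('j') = 3 - 10 = -7
  B^(n-1-k) = 7^1 mod 257 = 7
  Delta = -7 * 7 mod 257 = 208

Answer: 208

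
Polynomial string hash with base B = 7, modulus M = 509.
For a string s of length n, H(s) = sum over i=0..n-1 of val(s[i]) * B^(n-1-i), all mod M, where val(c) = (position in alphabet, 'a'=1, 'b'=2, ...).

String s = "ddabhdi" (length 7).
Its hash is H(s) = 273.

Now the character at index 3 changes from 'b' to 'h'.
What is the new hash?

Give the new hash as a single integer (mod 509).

val('b') = 2, val('h') = 8
Position k = 3, exponent = n-1-k = 3
B^3 mod M = 7^3 mod 509 = 343
Delta = (8 - 2) * 343 mod 509 = 22
New hash = (273 + 22) mod 509 = 295

Answer: 295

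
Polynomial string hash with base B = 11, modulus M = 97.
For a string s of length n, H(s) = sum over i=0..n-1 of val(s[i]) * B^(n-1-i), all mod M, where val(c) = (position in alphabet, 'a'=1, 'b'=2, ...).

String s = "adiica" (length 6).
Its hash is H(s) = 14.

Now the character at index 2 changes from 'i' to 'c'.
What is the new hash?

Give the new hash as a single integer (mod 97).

Answer: 79

Derivation:
val('i') = 9, val('c') = 3
Position k = 2, exponent = n-1-k = 3
B^3 mod M = 11^3 mod 97 = 70
Delta = (3 - 9) * 70 mod 97 = 65
New hash = (14 + 65) mod 97 = 79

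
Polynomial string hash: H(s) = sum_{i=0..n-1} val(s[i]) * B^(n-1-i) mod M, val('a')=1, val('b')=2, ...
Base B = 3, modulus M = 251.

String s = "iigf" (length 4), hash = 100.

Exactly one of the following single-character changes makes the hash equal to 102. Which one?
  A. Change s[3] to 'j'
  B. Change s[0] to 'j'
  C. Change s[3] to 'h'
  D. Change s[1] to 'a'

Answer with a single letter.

Option A: s[3]='f'->'j', delta=(10-6)*3^0 mod 251 = 4, hash=100+4 mod 251 = 104
Option B: s[0]='i'->'j', delta=(10-9)*3^3 mod 251 = 27, hash=100+27 mod 251 = 127
Option C: s[3]='f'->'h', delta=(8-6)*3^0 mod 251 = 2, hash=100+2 mod 251 = 102 <-- target
Option D: s[1]='i'->'a', delta=(1-9)*3^2 mod 251 = 179, hash=100+179 mod 251 = 28

Answer: C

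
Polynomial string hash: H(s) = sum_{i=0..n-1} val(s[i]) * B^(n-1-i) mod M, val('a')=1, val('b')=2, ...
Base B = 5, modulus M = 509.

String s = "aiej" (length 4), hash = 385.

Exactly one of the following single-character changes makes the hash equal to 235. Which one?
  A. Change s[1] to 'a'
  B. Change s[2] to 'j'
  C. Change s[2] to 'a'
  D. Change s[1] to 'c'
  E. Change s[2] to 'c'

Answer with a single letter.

Answer: D

Derivation:
Option A: s[1]='i'->'a', delta=(1-9)*5^2 mod 509 = 309, hash=385+309 mod 509 = 185
Option B: s[2]='e'->'j', delta=(10-5)*5^1 mod 509 = 25, hash=385+25 mod 509 = 410
Option C: s[2]='e'->'a', delta=(1-5)*5^1 mod 509 = 489, hash=385+489 mod 509 = 365
Option D: s[1]='i'->'c', delta=(3-9)*5^2 mod 509 = 359, hash=385+359 mod 509 = 235 <-- target
Option E: s[2]='e'->'c', delta=(3-5)*5^1 mod 509 = 499, hash=385+499 mod 509 = 375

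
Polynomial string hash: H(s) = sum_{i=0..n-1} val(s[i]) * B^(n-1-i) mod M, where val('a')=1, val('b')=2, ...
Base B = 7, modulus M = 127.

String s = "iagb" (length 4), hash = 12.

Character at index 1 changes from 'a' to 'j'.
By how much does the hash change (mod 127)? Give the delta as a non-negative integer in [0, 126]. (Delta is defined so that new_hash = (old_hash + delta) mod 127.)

Delta formula: (val(new) - val(old)) * B^(n-1-k) mod M
  val('j') - val('a') = 10 - 1 = 9
  B^(n-1-k) = 7^2 mod 127 = 49
  Delta = 9 * 49 mod 127 = 60

Answer: 60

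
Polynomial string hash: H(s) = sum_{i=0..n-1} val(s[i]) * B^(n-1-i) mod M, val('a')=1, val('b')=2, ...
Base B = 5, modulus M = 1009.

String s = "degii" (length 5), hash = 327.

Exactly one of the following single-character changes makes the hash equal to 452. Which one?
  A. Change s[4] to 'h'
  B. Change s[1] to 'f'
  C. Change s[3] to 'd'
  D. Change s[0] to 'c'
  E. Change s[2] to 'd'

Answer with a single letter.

Answer: B

Derivation:
Option A: s[4]='i'->'h', delta=(8-9)*5^0 mod 1009 = 1008, hash=327+1008 mod 1009 = 326
Option B: s[1]='e'->'f', delta=(6-5)*5^3 mod 1009 = 125, hash=327+125 mod 1009 = 452 <-- target
Option C: s[3]='i'->'d', delta=(4-9)*5^1 mod 1009 = 984, hash=327+984 mod 1009 = 302
Option D: s[0]='d'->'c', delta=(3-4)*5^4 mod 1009 = 384, hash=327+384 mod 1009 = 711
Option E: s[2]='g'->'d', delta=(4-7)*5^2 mod 1009 = 934, hash=327+934 mod 1009 = 252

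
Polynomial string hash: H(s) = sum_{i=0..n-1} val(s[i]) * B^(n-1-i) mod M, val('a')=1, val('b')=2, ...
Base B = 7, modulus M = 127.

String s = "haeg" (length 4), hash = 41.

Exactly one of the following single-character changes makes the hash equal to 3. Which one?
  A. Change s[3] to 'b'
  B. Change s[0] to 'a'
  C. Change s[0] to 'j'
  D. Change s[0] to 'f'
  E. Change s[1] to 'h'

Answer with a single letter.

Option A: s[3]='g'->'b', delta=(2-7)*7^0 mod 127 = 122, hash=41+122 mod 127 = 36
Option B: s[0]='h'->'a', delta=(1-8)*7^3 mod 127 = 12, hash=41+12 mod 127 = 53
Option C: s[0]='h'->'j', delta=(10-8)*7^3 mod 127 = 51, hash=41+51 mod 127 = 92
Option D: s[0]='h'->'f', delta=(6-8)*7^3 mod 127 = 76, hash=41+76 mod 127 = 117
Option E: s[1]='a'->'h', delta=(8-1)*7^2 mod 127 = 89, hash=41+89 mod 127 = 3 <-- target

Answer: E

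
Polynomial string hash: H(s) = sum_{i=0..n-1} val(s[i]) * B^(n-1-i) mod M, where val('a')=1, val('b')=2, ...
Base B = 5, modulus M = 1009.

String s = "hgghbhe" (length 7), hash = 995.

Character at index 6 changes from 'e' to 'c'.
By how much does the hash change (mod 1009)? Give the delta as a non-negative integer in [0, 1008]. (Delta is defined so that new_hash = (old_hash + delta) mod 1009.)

Answer: 1007

Derivation:
Delta formula: (val(new) - val(old)) * B^(n-1-k) mod M
  val('c') - val('e') = 3 - 5 = -2
  B^(n-1-k) = 5^0 mod 1009 = 1
  Delta = -2 * 1 mod 1009 = 1007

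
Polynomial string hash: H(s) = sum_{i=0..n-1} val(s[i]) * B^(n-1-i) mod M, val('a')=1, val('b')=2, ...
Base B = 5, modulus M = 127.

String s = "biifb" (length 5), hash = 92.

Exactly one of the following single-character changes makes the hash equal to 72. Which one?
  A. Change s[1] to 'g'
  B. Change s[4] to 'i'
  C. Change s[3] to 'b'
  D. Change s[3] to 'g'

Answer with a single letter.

Option A: s[1]='i'->'g', delta=(7-9)*5^3 mod 127 = 4, hash=92+4 mod 127 = 96
Option B: s[4]='b'->'i', delta=(9-2)*5^0 mod 127 = 7, hash=92+7 mod 127 = 99
Option C: s[3]='f'->'b', delta=(2-6)*5^1 mod 127 = 107, hash=92+107 mod 127 = 72 <-- target
Option D: s[3]='f'->'g', delta=(7-6)*5^1 mod 127 = 5, hash=92+5 mod 127 = 97

Answer: C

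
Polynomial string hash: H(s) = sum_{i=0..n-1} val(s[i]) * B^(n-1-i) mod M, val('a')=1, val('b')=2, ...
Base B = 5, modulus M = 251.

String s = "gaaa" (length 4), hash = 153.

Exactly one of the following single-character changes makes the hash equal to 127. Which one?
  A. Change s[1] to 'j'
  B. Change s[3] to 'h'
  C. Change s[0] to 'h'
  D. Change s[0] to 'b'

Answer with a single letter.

Answer: A

Derivation:
Option A: s[1]='a'->'j', delta=(10-1)*5^2 mod 251 = 225, hash=153+225 mod 251 = 127 <-- target
Option B: s[3]='a'->'h', delta=(8-1)*5^0 mod 251 = 7, hash=153+7 mod 251 = 160
Option C: s[0]='g'->'h', delta=(8-7)*5^3 mod 251 = 125, hash=153+125 mod 251 = 27
Option D: s[0]='g'->'b', delta=(2-7)*5^3 mod 251 = 128, hash=153+128 mod 251 = 30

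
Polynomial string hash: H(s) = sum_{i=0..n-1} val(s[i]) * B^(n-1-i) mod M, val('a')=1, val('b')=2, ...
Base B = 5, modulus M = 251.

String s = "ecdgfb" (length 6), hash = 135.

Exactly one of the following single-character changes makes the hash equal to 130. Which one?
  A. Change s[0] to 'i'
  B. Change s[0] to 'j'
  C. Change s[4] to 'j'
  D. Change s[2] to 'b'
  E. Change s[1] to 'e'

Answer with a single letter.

Answer: E

Derivation:
Option A: s[0]='e'->'i', delta=(9-5)*5^5 mod 251 = 201, hash=135+201 mod 251 = 85
Option B: s[0]='e'->'j', delta=(10-5)*5^5 mod 251 = 63, hash=135+63 mod 251 = 198
Option C: s[4]='f'->'j', delta=(10-6)*5^1 mod 251 = 20, hash=135+20 mod 251 = 155
Option D: s[2]='d'->'b', delta=(2-4)*5^3 mod 251 = 1, hash=135+1 mod 251 = 136
Option E: s[1]='c'->'e', delta=(5-3)*5^4 mod 251 = 246, hash=135+246 mod 251 = 130 <-- target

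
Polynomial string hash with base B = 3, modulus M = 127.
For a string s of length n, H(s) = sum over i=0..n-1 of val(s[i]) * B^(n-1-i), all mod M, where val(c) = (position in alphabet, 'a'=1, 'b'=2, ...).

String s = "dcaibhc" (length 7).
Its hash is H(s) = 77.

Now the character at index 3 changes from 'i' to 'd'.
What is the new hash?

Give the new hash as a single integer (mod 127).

Answer: 69

Derivation:
val('i') = 9, val('d') = 4
Position k = 3, exponent = n-1-k = 3
B^3 mod M = 3^3 mod 127 = 27
Delta = (4 - 9) * 27 mod 127 = 119
New hash = (77 + 119) mod 127 = 69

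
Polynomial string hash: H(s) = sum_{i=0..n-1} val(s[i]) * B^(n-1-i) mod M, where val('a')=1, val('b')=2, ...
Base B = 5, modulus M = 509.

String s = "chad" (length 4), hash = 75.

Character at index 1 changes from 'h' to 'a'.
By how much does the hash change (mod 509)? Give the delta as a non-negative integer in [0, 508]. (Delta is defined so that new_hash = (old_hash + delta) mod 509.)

Delta formula: (val(new) - val(old)) * B^(n-1-k) mod M
  val('a') - val('h') = 1 - 8 = -7
  B^(n-1-k) = 5^2 mod 509 = 25
  Delta = -7 * 25 mod 509 = 334

Answer: 334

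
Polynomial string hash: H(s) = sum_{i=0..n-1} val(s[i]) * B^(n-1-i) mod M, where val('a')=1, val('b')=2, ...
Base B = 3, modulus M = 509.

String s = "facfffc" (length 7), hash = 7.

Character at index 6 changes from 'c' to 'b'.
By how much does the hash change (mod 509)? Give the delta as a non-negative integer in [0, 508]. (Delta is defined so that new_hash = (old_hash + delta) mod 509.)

Delta formula: (val(new) - val(old)) * B^(n-1-k) mod M
  val('b') - val('c') = 2 - 3 = -1
  B^(n-1-k) = 3^0 mod 509 = 1
  Delta = -1 * 1 mod 509 = 508

Answer: 508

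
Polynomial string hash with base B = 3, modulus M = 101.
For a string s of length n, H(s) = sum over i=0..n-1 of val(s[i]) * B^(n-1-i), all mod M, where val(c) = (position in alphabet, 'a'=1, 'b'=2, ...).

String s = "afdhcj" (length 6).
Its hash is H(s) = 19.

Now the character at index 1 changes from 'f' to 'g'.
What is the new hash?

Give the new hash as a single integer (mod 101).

Answer: 100

Derivation:
val('f') = 6, val('g') = 7
Position k = 1, exponent = n-1-k = 4
B^4 mod M = 3^4 mod 101 = 81
Delta = (7 - 6) * 81 mod 101 = 81
New hash = (19 + 81) mod 101 = 100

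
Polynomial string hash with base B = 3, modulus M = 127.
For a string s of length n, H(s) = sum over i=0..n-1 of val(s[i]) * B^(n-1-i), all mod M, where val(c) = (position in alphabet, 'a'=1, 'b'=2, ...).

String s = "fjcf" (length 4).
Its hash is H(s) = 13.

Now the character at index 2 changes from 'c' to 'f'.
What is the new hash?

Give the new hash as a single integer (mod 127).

val('c') = 3, val('f') = 6
Position k = 2, exponent = n-1-k = 1
B^1 mod M = 3^1 mod 127 = 3
Delta = (6 - 3) * 3 mod 127 = 9
New hash = (13 + 9) mod 127 = 22

Answer: 22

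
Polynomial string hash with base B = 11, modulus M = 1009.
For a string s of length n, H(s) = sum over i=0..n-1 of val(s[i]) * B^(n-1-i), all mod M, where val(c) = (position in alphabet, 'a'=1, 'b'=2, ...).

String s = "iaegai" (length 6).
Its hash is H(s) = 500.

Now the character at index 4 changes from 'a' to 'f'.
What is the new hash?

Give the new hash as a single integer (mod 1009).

Answer: 555

Derivation:
val('a') = 1, val('f') = 6
Position k = 4, exponent = n-1-k = 1
B^1 mod M = 11^1 mod 1009 = 11
Delta = (6 - 1) * 11 mod 1009 = 55
New hash = (500 + 55) mod 1009 = 555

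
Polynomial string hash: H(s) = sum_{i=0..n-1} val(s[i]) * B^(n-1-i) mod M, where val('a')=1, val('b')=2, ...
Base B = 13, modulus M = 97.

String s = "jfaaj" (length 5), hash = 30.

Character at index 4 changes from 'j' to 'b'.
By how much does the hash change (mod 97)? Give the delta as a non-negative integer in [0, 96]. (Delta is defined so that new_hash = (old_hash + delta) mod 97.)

Answer: 89

Derivation:
Delta formula: (val(new) - val(old)) * B^(n-1-k) mod M
  val('b') - val('j') = 2 - 10 = -8
  B^(n-1-k) = 13^0 mod 97 = 1
  Delta = -8 * 1 mod 97 = 89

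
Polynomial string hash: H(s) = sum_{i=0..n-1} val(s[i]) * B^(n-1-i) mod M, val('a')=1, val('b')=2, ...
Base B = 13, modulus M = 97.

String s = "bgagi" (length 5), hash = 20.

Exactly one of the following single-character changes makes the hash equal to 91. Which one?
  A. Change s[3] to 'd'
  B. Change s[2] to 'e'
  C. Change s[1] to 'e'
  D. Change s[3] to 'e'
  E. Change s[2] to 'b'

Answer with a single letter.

Answer: D

Derivation:
Option A: s[3]='g'->'d', delta=(4-7)*13^1 mod 97 = 58, hash=20+58 mod 97 = 78
Option B: s[2]='a'->'e', delta=(5-1)*13^2 mod 97 = 94, hash=20+94 mod 97 = 17
Option C: s[1]='g'->'e', delta=(5-7)*13^3 mod 97 = 68, hash=20+68 mod 97 = 88
Option D: s[3]='g'->'e', delta=(5-7)*13^1 mod 97 = 71, hash=20+71 mod 97 = 91 <-- target
Option E: s[2]='a'->'b', delta=(2-1)*13^2 mod 97 = 72, hash=20+72 mod 97 = 92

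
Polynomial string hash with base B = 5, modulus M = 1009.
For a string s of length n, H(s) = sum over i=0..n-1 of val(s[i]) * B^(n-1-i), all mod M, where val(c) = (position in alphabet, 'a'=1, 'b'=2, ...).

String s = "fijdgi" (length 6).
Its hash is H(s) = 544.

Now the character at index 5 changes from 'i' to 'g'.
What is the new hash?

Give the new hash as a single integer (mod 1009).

val('i') = 9, val('g') = 7
Position k = 5, exponent = n-1-k = 0
B^0 mod M = 5^0 mod 1009 = 1
Delta = (7 - 9) * 1 mod 1009 = 1007
New hash = (544 + 1007) mod 1009 = 542

Answer: 542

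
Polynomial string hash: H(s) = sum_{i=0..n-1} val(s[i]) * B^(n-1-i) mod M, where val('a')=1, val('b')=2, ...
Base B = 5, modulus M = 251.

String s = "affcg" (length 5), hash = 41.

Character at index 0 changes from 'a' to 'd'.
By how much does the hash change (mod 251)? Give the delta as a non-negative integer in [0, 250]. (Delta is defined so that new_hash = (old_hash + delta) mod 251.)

Answer: 118

Derivation:
Delta formula: (val(new) - val(old)) * B^(n-1-k) mod M
  val('d') - val('a') = 4 - 1 = 3
  B^(n-1-k) = 5^4 mod 251 = 123
  Delta = 3 * 123 mod 251 = 118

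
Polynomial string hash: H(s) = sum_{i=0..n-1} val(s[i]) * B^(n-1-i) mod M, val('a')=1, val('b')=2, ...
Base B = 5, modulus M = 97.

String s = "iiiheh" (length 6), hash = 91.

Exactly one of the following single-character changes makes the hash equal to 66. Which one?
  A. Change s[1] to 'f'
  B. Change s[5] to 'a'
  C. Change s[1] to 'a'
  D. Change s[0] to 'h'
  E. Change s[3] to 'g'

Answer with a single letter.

Answer: E

Derivation:
Option A: s[1]='i'->'f', delta=(6-9)*5^4 mod 97 = 65, hash=91+65 mod 97 = 59
Option B: s[5]='h'->'a', delta=(1-8)*5^0 mod 97 = 90, hash=91+90 mod 97 = 84
Option C: s[1]='i'->'a', delta=(1-9)*5^4 mod 97 = 44, hash=91+44 mod 97 = 38
Option D: s[0]='i'->'h', delta=(8-9)*5^5 mod 97 = 76, hash=91+76 mod 97 = 70
Option E: s[3]='h'->'g', delta=(7-8)*5^2 mod 97 = 72, hash=91+72 mod 97 = 66 <-- target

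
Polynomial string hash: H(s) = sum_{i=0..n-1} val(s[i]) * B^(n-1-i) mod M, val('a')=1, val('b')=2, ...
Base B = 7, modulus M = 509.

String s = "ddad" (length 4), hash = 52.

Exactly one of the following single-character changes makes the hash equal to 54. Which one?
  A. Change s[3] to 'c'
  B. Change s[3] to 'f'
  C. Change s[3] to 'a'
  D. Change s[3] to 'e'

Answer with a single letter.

Option A: s[3]='d'->'c', delta=(3-4)*7^0 mod 509 = 508, hash=52+508 mod 509 = 51
Option B: s[3]='d'->'f', delta=(6-4)*7^0 mod 509 = 2, hash=52+2 mod 509 = 54 <-- target
Option C: s[3]='d'->'a', delta=(1-4)*7^0 mod 509 = 506, hash=52+506 mod 509 = 49
Option D: s[3]='d'->'e', delta=(5-4)*7^0 mod 509 = 1, hash=52+1 mod 509 = 53

Answer: B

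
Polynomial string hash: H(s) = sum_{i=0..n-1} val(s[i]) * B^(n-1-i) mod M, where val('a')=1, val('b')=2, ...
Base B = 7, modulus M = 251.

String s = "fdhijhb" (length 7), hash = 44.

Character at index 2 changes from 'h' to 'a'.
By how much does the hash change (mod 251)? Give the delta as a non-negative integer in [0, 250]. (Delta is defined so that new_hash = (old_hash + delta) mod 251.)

Answer: 10

Derivation:
Delta formula: (val(new) - val(old)) * B^(n-1-k) mod M
  val('a') - val('h') = 1 - 8 = -7
  B^(n-1-k) = 7^4 mod 251 = 142
  Delta = -7 * 142 mod 251 = 10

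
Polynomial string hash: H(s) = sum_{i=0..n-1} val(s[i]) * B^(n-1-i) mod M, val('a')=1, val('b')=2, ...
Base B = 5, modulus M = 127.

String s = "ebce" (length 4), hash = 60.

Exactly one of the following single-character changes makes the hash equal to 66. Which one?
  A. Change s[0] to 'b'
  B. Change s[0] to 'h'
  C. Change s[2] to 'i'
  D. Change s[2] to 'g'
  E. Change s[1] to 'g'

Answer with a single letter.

Option A: s[0]='e'->'b', delta=(2-5)*5^3 mod 127 = 6, hash=60+6 mod 127 = 66 <-- target
Option B: s[0]='e'->'h', delta=(8-5)*5^3 mod 127 = 121, hash=60+121 mod 127 = 54
Option C: s[2]='c'->'i', delta=(9-3)*5^1 mod 127 = 30, hash=60+30 mod 127 = 90
Option D: s[2]='c'->'g', delta=(7-3)*5^1 mod 127 = 20, hash=60+20 mod 127 = 80
Option E: s[1]='b'->'g', delta=(7-2)*5^2 mod 127 = 125, hash=60+125 mod 127 = 58

Answer: A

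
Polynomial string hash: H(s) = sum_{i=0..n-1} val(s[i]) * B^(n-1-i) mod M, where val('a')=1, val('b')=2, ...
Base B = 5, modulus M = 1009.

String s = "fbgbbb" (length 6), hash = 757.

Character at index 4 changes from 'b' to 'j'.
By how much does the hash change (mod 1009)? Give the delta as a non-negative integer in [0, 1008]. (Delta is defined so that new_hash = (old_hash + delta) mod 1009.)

Delta formula: (val(new) - val(old)) * B^(n-1-k) mod M
  val('j') - val('b') = 10 - 2 = 8
  B^(n-1-k) = 5^1 mod 1009 = 5
  Delta = 8 * 5 mod 1009 = 40

Answer: 40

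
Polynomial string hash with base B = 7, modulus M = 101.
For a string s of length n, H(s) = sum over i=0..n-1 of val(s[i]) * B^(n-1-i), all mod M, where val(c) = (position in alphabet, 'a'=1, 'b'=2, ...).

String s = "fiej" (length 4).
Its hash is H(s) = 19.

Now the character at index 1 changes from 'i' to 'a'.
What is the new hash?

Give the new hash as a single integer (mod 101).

Answer: 31

Derivation:
val('i') = 9, val('a') = 1
Position k = 1, exponent = n-1-k = 2
B^2 mod M = 7^2 mod 101 = 49
Delta = (1 - 9) * 49 mod 101 = 12
New hash = (19 + 12) mod 101 = 31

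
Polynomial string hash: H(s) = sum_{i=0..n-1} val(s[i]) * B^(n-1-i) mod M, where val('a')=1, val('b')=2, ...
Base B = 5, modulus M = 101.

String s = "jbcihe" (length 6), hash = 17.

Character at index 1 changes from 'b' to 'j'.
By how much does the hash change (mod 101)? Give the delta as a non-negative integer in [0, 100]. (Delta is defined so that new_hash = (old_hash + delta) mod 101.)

Delta formula: (val(new) - val(old)) * B^(n-1-k) mod M
  val('j') - val('b') = 10 - 2 = 8
  B^(n-1-k) = 5^4 mod 101 = 19
  Delta = 8 * 19 mod 101 = 51

Answer: 51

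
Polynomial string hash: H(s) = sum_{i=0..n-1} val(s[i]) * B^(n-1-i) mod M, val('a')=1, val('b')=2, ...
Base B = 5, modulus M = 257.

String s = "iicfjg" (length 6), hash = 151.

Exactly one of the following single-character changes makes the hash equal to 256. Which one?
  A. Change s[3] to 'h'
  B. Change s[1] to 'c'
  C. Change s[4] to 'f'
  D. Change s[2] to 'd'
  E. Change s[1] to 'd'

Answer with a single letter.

Answer: B

Derivation:
Option A: s[3]='f'->'h', delta=(8-6)*5^2 mod 257 = 50, hash=151+50 mod 257 = 201
Option B: s[1]='i'->'c', delta=(3-9)*5^4 mod 257 = 105, hash=151+105 mod 257 = 256 <-- target
Option C: s[4]='j'->'f', delta=(6-10)*5^1 mod 257 = 237, hash=151+237 mod 257 = 131
Option D: s[2]='c'->'d', delta=(4-3)*5^3 mod 257 = 125, hash=151+125 mod 257 = 19
Option E: s[1]='i'->'d', delta=(4-9)*5^4 mod 257 = 216, hash=151+216 mod 257 = 110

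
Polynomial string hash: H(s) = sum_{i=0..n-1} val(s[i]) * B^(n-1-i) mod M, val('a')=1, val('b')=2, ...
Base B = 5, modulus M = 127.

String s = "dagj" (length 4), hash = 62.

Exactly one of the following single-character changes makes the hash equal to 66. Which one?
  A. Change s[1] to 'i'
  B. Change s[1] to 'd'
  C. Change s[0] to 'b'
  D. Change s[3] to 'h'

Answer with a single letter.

Option A: s[1]='a'->'i', delta=(9-1)*5^2 mod 127 = 73, hash=62+73 mod 127 = 8
Option B: s[1]='a'->'d', delta=(4-1)*5^2 mod 127 = 75, hash=62+75 mod 127 = 10
Option C: s[0]='d'->'b', delta=(2-4)*5^3 mod 127 = 4, hash=62+4 mod 127 = 66 <-- target
Option D: s[3]='j'->'h', delta=(8-10)*5^0 mod 127 = 125, hash=62+125 mod 127 = 60

Answer: C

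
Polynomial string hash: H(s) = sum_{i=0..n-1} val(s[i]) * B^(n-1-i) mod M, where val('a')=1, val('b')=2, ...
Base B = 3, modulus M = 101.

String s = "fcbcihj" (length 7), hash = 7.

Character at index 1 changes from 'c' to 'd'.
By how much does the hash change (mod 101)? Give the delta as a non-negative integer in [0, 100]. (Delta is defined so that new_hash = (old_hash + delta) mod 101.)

Answer: 41

Derivation:
Delta formula: (val(new) - val(old)) * B^(n-1-k) mod M
  val('d') - val('c') = 4 - 3 = 1
  B^(n-1-k) = 3^5 mod 101 = 41
  Delta = 1 * 41 mod 101 = 41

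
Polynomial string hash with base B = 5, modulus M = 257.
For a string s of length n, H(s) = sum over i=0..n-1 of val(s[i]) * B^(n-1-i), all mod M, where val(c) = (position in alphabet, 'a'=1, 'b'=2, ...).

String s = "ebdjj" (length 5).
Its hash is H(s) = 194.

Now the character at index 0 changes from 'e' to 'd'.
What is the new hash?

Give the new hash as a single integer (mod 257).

val('e') = 5, val('d') = 4
Position k = 0, exponent = n-1-k = 4
B^4 mod M = 5^4 mod 257 = 111
Delta = (4 - 5) * 111 mod 257 = 146
New hash = (194 + 146) mod 257 = 83

Answer: 83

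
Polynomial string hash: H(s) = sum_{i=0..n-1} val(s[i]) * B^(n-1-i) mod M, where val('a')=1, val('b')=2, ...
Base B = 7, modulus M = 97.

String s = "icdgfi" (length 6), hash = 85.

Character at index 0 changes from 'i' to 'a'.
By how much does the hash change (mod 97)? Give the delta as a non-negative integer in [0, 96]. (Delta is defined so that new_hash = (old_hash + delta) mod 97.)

Answer: 83

Derivation:
Delta formula: (val(new) - val(old)) * B^(n-1-k) mod M
  val('a') - val('i') = 1 - 9 = -8
  B^(n-1-k) = 7^5 mod 97 = 26
  Delta = -8 * 26 mod 97 = 83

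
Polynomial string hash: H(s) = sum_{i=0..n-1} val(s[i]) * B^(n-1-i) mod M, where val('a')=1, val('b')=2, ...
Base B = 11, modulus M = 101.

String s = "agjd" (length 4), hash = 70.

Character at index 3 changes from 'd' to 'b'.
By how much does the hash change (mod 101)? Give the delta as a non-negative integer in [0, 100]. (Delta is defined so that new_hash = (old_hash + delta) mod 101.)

Answer: 99

Derivation:
Delta formula: (val(new) - val(old)) * B^(n-1-k) mod M
  val('b') - val('d') = 2 - 4 = -2
  B^(n-1-k) = 11^0 mod 101 = 1
  Delta = -2 * 1 mod 101 = 99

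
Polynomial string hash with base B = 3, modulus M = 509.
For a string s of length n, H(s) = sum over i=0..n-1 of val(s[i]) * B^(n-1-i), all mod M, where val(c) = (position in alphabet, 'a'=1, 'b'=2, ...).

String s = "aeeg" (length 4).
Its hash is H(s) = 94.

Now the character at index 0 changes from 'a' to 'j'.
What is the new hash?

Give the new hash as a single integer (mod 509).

Answer: 337

Derivation:
val('a') = 1, val('j') = 10
Position k = 0, exponent = n-1-k = 3
B^3 mod M = 3^3 mod 509 = 27
Delta = (10 - 1) * 27 mod 509 = 243
New hash = (94 + 243) mod 509 = 337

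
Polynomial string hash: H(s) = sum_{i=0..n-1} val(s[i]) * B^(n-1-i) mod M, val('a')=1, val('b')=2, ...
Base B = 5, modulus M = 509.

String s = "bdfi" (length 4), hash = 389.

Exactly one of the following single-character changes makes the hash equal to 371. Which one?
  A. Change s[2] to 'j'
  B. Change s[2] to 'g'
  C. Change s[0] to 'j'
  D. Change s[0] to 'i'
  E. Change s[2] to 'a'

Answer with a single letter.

Answer: C

Derivation:
Option A: s[2]='f'->'j', delta=(10-6)*5^1 mod 509 = 20, hash=389+20 mod 509 = 409
Option B: s[2]='f'->'g', delta=(7-6)*5^1 mod 509 = 5, hash=389+5 mod 509 = 394
Option C: s[0]='b'->'j', delta=(10-2)*5^3 mod 509 = 491, hash=389+491 mod 509 = 371 <-- target
Option D: s[0]='b'->'i', delta=(9-2)*5^3 mod 509 = 366, hash=389+366 mod 509 = 246
Option E: s[2]='f'->'a', delta=(1-6)*5^1 mod 509 = 484, hash=389+484 mod 509 = 364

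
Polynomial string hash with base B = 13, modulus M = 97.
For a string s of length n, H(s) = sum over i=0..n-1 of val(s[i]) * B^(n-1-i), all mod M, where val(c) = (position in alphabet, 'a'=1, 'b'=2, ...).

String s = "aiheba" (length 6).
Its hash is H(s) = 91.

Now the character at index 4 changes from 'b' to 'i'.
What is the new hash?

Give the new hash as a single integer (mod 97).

val('b') = 2, val('i') = 9
Position k = 4, exponent = n-1-k = 1
B^1 mod M = 13^1 mod 97 = 13
Delta = (9 - 2) * 13 mod 97 = 91
New hash = (91 + 91) mod 97 = 85

Answer: 85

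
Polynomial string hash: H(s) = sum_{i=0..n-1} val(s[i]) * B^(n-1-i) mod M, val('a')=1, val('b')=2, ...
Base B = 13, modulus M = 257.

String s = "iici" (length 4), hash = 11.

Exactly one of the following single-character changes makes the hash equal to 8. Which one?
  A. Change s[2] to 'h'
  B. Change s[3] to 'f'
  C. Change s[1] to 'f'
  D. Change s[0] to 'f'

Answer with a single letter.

Answer: B

Derivation:
Option A: s[2]='c'->'h', delta=(8-3)*13^1 mod 257 = 65, hash=11+65 mod 257 = 76
Option B: s[3]='i'->'f', delta=(6-9)*13^0 mod 257 = 254, hash=11+254 mod 257 = 8 <-- target
Option C: s[1]='i'->'f', delta=(6-9)*13^2 mod 257 = 7, hash=11+7 mod 257 = 18
Option D: s[0]='i'->'f', delta=(6-9)*13^3 mod 257 = 91, hash=11+91 mod 257 = 102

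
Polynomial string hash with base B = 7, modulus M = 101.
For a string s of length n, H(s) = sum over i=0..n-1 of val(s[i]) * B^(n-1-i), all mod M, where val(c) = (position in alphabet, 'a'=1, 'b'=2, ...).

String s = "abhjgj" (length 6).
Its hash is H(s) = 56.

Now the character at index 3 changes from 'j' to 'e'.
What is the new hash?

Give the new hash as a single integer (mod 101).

Answer: 13

Derivation:
val('j') = 10, val('e') = 5
Position k = 3, exponent = n-1-k = 2
B^2 mod M = 7^2 mod 101 = 49
Delta = (5 - 10) * 49 mod 101 = 58
New hash = (56 + 58) mod 101 = 13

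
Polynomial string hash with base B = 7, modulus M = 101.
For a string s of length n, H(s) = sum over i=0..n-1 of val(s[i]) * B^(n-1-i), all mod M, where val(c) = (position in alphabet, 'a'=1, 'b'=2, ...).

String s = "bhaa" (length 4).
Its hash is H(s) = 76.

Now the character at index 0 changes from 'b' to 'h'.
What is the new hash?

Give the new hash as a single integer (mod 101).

val('b') = 2, val('h') = 8
Position k = 0, exponent = n-1-k = 3
B^3 mod M = 7^3 mod 101 = 40
Delta = (8 - 2) * 40 mod 101 = 38
New hash = (76 + 38) mod 101 = 13

Answer: 13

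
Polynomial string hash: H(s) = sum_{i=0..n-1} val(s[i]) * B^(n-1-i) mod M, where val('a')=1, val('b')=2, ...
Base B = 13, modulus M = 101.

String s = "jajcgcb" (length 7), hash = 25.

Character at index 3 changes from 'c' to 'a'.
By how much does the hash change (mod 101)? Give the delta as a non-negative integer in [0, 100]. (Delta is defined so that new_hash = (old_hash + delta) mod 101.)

Answer: 50

Derivation:
Delta formula: (val(new) - val(old)) * B^(n-1-k) mod M
  val('a') - val('c') = 1 - 3 = -2
  B^(n-1-k) = 13^3 mod 101 = 76
  Delta = -2 * 76 mod 101 = 50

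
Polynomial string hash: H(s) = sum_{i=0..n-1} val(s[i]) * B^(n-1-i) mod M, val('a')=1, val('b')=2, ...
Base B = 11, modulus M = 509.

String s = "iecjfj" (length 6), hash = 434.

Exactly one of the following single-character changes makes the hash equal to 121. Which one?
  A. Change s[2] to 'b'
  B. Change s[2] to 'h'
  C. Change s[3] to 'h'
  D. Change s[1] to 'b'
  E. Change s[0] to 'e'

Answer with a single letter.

Option A: s[2]='c'->'b', delta=(2-3)*11^3 mod 509 = 196, hash=434+196 mod 509 = 121 <-- target
Option B: s[2]='c'->'h', delta=(8-3)*11^3 mod 509 = 38, hash=434+38 mod 509 = 472
Option C: s[3]='j'->'h', delta=(8-10)*11^2 mod 509 = 267, hash=434+267 mod 509 = 192
Option D: s[1]='e'->'b', delta=(2-5)*11^4 mod 509 = 360, hash=434+360 mod 509 = 285
Option E: s[0]='i'->'e', delta=(5-9)*11^5 mod 509 = 190, hash=434+190 mod 509 = 115

Answer: A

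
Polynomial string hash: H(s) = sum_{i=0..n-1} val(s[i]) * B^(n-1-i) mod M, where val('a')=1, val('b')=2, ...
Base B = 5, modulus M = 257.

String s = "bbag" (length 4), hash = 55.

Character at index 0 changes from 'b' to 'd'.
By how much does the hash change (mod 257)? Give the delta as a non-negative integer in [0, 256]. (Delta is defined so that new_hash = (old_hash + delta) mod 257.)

Answer: 250

Derivation:
Delta formula: (val(new) - val(old)) * B^(n-1-k) mod M
  val('d') - val('b') = 4 - 2 = 2
  B^(n-1-k) = 5^3 mod 257 = 125
  Delta = 2 * 125 mod 257 = 250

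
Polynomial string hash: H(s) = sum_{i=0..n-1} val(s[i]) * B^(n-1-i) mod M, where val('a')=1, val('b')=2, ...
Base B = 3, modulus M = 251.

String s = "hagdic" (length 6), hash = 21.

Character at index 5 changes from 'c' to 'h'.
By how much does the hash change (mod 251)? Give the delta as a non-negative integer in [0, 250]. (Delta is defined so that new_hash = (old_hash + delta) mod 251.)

Answer: 5

Derivation:
Delta formula: (val(new) - val(old)) * B^(n-1-k) mod M
  val('h') - val('c') = 8 - 3 = 5
  B^(n-1-k) = 3^0 mod 251 = 1
  Delta = 5 * 1 mod 251 = 5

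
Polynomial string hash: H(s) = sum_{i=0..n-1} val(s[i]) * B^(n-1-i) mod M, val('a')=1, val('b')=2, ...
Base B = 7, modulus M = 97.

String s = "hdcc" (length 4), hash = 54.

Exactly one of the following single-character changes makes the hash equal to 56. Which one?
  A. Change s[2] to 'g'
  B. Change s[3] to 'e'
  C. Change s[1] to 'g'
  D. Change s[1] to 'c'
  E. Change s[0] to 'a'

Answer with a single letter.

Option A: s[2]='c'->'g', delta=(7-3)*7^1 mod 97 = 28, hash=54+28 mod 97 = 82
Option B: s[3]='c'->'e', delta=(5-3)*7^0 mod 97 = 2, hash=54+2 mod 97 = 56 <-- target
Option C: s[1]='d'->'g', delta=(7-4)*7^2 mod 97 = 50, hash=54+50 mod 97 = 7
Option D: s[1]='d'->'c', delta=(3-4)*7^2 mod 97 = 48, hash=54+48 mod 97 = 5
Option E: s[0]='h'->'a', delta=(1-8)*7^3 mod 97 = 24, hash=54+24 mod 97 = 78

Answer: B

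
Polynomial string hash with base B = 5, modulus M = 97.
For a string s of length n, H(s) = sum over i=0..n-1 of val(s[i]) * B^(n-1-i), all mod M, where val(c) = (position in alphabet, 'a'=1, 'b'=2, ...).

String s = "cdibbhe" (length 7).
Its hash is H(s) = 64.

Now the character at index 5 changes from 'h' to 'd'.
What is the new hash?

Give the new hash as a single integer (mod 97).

val('h') = 8, val('d') = 4
Position k = 5, exponent = n-1-k = 1
B^1 mod M = 5^1 mod 97 = 5
Delta = (4 - 8) * 5 mod 97 = 77
New hash = (64 + 77) mod 97 = 44

Answer: 44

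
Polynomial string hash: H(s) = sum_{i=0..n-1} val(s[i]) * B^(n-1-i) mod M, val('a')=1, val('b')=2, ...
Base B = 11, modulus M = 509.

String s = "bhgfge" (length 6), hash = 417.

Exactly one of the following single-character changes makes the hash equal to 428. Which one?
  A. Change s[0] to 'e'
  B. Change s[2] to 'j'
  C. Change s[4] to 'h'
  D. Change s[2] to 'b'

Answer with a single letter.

Option A: s[0]='b'->'e', delta=(5-2)*11^5 mod 509 = 112, hash=417+112 mod 509 = 20
Option B: s[2]='g'->'j', delta=(10-7)*11^3 mod 509 = 430, hash=417+430 mod 509 = 338
Option C: s[4]='g'->'h', delta=(8-7)*11^1 mod 509 = 11, hash=417+11 mod 509 = 428 <-- target
Option D: s[2]='g'->'b', delta=(2-7)*11^3 mod 509 = 471, hash=417+471 mod 509 = 379

Answer: C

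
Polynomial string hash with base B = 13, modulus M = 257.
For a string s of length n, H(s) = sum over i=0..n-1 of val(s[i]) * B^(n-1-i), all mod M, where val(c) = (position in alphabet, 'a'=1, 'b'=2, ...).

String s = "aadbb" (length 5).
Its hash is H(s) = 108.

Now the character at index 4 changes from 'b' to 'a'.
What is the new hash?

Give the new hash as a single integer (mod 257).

val('b') = 2, val('a') = 1
Position k = 4, exponent = n-1-k = 0
B^0 mod M = 13^0 mod 257 = 1
Delta = (1 - 2) * 1 mod 257 = 256
New hash = (108 + 256) mod 257 = 107

Answer: 107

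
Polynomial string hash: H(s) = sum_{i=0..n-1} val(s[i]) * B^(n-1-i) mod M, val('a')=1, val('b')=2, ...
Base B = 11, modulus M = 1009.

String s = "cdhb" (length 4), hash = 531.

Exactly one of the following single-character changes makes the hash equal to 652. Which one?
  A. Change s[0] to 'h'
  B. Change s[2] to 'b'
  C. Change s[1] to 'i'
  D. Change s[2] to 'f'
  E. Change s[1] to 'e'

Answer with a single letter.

Answer: E

Derivation:
Option A: s[0]='c'->'h', delta=(8-3)*11^3 mod 1009 = 601, hash=531+601 mod 1009 = 123
Option B: s[2]='h'->'b', delta=(2-8)*11^1 mod 1009 = 943, hash=531+943 mod 1009 = 465
Option C: s[1]='d'->'i', delta=(9-4)*11^2 mod 1009 = 605, hash=531+605 mod 1009 = 127
Option D: s[2]='h'->'f', delta=(6-8)*11^1 mod 1009 = 987, hash=531+987 mod 1009 = 509
Option E: s[1]='d'->'e', delta=(5-4)*11^2 mod 1009 = 121, hash=531+121 mod 1009 = 652 <-- target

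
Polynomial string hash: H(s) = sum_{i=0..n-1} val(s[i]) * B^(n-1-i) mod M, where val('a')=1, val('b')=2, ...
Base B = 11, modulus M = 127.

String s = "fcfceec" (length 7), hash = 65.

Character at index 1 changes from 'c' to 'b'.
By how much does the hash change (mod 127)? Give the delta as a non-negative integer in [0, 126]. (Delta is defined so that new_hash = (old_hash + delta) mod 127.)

Delta formula: (val(new) - val(old)) * B^(n-1-k) mod M
  val('b') - val('c') = 2 - 3 = -1
  B^(n-1-k) = 11^5 mod 127 = 15
  Delta = -1 * 15 mod 127 = 112

Answer: 112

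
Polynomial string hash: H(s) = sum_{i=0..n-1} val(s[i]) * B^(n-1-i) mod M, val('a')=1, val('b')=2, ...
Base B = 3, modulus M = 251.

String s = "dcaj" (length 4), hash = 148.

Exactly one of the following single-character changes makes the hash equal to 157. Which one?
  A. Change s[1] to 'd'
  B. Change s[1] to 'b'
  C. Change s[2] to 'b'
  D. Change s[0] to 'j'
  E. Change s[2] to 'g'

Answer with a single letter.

Answer: A

Derivation:
Option A: s[1]='c'->'d', delta=(4-3)*3^2 mod 251 = 9, hash=148+9 mod 251 = 157 <-- target
Option B: s[1]='c'->'b', delta=(2-3)*3^2 mod 251 = 242, hash=148+242 mod 251 = 139
Option C: s[2]='a'->'b', delta=(2-1)*3^1 mod 251 = 3, hash=148+3 mod 251 = 151
Option D: s[0]='d'->'j', delta=(10-4)*3^3 mod 251 = 162, hash=148+162 mod 251 = 59
Option E: s[2]='a'->'g', delta=(7-1)*3^1 mod 251 = 18, hash=148+18 mod 251 = 166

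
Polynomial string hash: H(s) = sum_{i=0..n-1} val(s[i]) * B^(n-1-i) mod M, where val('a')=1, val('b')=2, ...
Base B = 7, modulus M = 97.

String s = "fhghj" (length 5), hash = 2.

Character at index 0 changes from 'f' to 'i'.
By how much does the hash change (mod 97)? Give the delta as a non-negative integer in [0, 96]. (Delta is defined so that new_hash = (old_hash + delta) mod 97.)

Answer: 25

Derivation:
Delta formula: (val(new) - val(old)) * B^(n-1-k) mod M
  val('i') - val('f') = 9 - 6 = 3
  B^(n-1-k) = 7^4 mod 97 = 73
  Delta = 3 * 73 mod 97 = 25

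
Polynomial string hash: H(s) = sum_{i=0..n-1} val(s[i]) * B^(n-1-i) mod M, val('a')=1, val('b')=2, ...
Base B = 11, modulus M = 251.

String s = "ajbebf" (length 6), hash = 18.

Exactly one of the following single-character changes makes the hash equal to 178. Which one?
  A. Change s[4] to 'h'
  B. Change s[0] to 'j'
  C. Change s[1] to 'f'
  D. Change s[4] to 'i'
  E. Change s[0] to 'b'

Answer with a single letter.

Option A: s[4]='b'->'h', delta=(8-2)*11^1 mod 251 = 66, hash=18+66 mod 251 = 84
Option B: s[0]='a'->'j', delta=(10-1)*11^5 mod 251 = 185, hash=18+185 mod 251 = 203
Option C: s[1]='j'->'f', delta=(6-10)*11^4 mod 251 = 170, hash=18+170 mod 251 = 188
Option D: s[4]='b'->'i', delta=(9-2)*11^1 mod 251 = 77, hash=18+77 mod 251 = 95
Option E: s[0]='a'->'b', delta=(2-1)*11^5 mod 251 = 160, hash=18+160 mod 251 = 178 <-- target

Answer: E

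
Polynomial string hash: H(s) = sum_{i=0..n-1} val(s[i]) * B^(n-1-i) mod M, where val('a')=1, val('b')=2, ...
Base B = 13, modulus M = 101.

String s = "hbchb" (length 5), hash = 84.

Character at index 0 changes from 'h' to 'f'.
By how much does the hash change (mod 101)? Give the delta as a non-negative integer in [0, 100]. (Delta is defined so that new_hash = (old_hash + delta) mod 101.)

Answer: 44

Derivation:
Delta formula: (val(new) - val(old)) * B^(n-1-k) mod M
  val('f') - val('h') = 6 - 8 = -2
  B^(n-1-k) = 13^4 mod 101 = 79
  Delta = -2 * 79 mod 101 = 44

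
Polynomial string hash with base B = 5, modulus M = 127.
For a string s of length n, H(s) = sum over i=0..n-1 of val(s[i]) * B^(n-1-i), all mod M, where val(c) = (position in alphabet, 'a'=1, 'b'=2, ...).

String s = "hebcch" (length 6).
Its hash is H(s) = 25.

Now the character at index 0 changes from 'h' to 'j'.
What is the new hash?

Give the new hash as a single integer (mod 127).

val('h') = 8, val('j') = 10
Position k = 0, exponent = n-1-k = 5
B^5 mod M = 5^5 mod 127 = 77
Delta = (10 - 8) * 77 mod 127 = 27
New hash = (25 + 27) mod 127 = 52

Answer: 52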